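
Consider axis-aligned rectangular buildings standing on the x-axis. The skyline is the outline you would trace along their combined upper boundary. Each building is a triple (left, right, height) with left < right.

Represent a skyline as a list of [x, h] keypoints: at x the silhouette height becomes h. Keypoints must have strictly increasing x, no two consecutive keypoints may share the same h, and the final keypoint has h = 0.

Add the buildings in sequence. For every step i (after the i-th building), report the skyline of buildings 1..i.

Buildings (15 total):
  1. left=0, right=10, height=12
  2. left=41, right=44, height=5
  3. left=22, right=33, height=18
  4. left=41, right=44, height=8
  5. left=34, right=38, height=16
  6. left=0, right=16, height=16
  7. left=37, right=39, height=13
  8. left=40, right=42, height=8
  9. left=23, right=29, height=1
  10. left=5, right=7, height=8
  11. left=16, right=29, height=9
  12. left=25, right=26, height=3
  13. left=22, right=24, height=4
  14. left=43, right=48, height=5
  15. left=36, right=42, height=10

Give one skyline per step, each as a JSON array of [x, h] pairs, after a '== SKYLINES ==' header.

== SKYLINES ==
[[0,12],[10,0]]
[[0,12],[10,0],[41,5],[44,0]]
[[0,12],[10,0],[22,18],[33,0],[41,5],[44,0]]
[[0,12],[10,0],[22,18],[33,0],[41,8],[44,0]]
[[0,12],[10,0],[22,18],[33,0],[34,16],[38,0],[41,8],[44,0]]
[[0,16],[16,0],[22,18],[33,0],[34,16],[38,0],[41,8],[44,0]]
[[0,16],[16,0],[22,18],[33,0],[34,16],[38,13],[39,0],[41,8],[44,0]]
[[0,16],[16,0],[22,18],[33,0],[34,16],[38,13],[39,0],[40,8],[44,0]]
[[0,16],[16,0],[22,18],[33,0],[34,16],[38,13],[39,0],[40,8],[44,0]]
[[0,16],[16,0],[22,18],[33,0],[34,16],[38,13],[39,0],[40,8],[44,0]]
[[0,16],[16,9],[22,18],[33,0],[34,16],[38,13],[39,0],[40,8],[44,0]]
[[0,16],[16,9],[22,18],[33,0],[34,16],[38,13],[39,0],[40,8],[44,0]]
[[0,16],[16,9],[22,18],[33,0],[34,16],[38,13],[39,0],[40,8],[44,0]]
[[0,16],[16,9],[22,18],[33,0],[34,16],[38,13],[39,0],[40,8],[44,5],[48,0]]
[[0,16],[16,9],[22,18],[33,0],[34,16],[38,13],[39,10],[42,8],[44,5],[48,0]]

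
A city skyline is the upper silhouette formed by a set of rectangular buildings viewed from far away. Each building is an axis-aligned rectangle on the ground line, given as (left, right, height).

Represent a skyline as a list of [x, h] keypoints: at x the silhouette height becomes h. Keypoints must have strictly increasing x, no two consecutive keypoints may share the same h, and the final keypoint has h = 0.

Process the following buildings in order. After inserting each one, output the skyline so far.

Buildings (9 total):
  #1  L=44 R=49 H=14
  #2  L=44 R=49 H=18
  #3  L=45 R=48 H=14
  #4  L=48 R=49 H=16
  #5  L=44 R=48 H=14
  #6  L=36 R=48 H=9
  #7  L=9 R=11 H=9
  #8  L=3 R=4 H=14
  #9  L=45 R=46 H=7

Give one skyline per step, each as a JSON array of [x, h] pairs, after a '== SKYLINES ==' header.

== SKYLINES ==
[[44,14],[49,0]]
[[44,18],[49,0]]
[[44,18],[49,0]]
[[44,18],[49,0]]
[[44,18],[49,0]]
[[36,9],[44,18],[49,0]]
[[9,9],[11,0],[36,9],[44,18],[49,0]]
[[3,14],[4,0],[9,9],[11,0],[36,9],[44,18],[49,0]]
[[3,14],[4,0],[9,9],[11,0],[36,9],[44,18],[49,0]]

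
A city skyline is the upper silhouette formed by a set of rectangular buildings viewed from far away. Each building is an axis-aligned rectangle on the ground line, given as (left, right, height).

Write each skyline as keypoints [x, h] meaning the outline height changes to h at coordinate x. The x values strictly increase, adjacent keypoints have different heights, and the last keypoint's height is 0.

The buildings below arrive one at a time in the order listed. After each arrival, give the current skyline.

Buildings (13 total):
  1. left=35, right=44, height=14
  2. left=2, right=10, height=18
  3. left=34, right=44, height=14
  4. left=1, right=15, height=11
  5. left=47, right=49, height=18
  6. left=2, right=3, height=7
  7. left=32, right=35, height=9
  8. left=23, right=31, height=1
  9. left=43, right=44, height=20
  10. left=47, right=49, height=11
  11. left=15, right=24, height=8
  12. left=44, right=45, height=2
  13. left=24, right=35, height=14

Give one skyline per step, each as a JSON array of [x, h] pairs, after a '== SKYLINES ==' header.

== SKYLINES ==
[[35,14],[44,0]]
[[2,18],[10,0],[35,14],[44,0]]
[[2,18],[10,0],[34,14],[44,0]]
[[1,11],[2,18],[10,11],[15,0],[34,14],[44,0]]
[[1,11],[2,18],[10,11],[15,0],[34,14],[44,0],[47,18],[49,0]]
[[1,11],[2,18],[10,11],[15,0],[34,14],[44,0],[47,18],[49,0]]
[[1,11],[2,18],[10,11],[15,0],[32,9],[34,14],[44,0],[47,18],[49,0]]
[[1,11],[2,18],[10,11],[15,0],[23,1],[31,0],[32,9],[34,14],[44,0],[47,18],[49,0]]
[[1,11],[2,18],[10,11],[15,0],[23,1],[31,0],[32,9],[34,14],[43,20],[44,0],[47,18],[49,0]]
[[1,11],[2,18],[10,11],[15,0],[23,1],[31,0],[32,9],[34,14],[43,20],[44,0],[47,18],[49,0]]
[[1,11],[2,18],[10,11],[15,8],[24,1],[31,0],[32,9],[34,14],[43,20],[44,0],[47,18],[49,0]]
[[1,11],[2,18],[10,11],[15,8],[24,1],[31,0],[32,9],[34,14],[43,20],[44,2],[45,0],[47,18],[49,0]]
[[1,11],[2,18],[10,11],[15,8],[24,14],[43,20],[44,2],[45,0],[47,18],[49,0]]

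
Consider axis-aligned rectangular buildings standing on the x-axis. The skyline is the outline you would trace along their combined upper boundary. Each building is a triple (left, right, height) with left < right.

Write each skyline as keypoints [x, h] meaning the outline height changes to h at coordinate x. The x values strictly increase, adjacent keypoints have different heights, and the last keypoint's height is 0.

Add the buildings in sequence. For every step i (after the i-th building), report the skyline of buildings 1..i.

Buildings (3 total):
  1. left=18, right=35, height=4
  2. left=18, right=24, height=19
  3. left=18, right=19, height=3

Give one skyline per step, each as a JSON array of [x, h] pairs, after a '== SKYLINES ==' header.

== SKYLINES ==
[[18,4],[35,0]]
[[18,19],[24,4],[35,0]]
[[18,19],[24,4],[35,0]]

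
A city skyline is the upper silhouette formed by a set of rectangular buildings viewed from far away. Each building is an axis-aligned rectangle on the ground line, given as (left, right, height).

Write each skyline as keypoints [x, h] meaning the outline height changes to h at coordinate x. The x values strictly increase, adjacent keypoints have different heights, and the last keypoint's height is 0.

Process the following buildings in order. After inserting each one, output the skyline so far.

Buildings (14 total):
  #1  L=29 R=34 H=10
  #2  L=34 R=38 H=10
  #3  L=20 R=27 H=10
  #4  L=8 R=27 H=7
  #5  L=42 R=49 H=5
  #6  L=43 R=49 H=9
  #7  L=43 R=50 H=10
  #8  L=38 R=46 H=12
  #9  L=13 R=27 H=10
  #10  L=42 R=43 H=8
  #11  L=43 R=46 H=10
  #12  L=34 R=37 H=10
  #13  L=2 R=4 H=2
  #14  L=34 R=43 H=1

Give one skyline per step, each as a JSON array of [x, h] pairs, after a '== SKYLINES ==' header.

== SKYLINES ==
[[29,10],[34,0]]
[[29,10],[38,0]]
[[20,10],[27,0],[29,10],[38,0]]
[[8,7],[20,10],[27,0],[29,10],[38,0]]
[[8,7],[20,10],[27,0],[29,10],[38,0],[42,5],[49,0]]
[[8,7],[20,10],[27,0],[29,10],[38,0],[42,5],[43,9],[49,0]]
[[8,7],[20,10],[27,0],[29,10],[38,0],[42,5],[43,10],[50,0]]
[[8,7],[20,10],[27,0],[29,10],[38,12],[46,10],[50,0]]
[[8,7],[13,10],[27,0],[29,10],[38,12],[46,10],[50,0]]
[[8,7],[13,10],[27,0],[29,10],[38,12],[46,10],[50,0]]
[[8,7],[13,10],[27,0],[29,10],[38,12],[46,10],[50,0]]
[[8,7],[13,10],[27,0],[29,10],[38,12],[46,10],[50,0]]
[[2,2],[4,0],[8,7],[13,10],[27,0],[29,10],[38,12],[46,10],[50,0]]
[[2,2],[4,0],[8,7],[13,10],[27,0],[29,10],[38,12],[46,10],[50,0]]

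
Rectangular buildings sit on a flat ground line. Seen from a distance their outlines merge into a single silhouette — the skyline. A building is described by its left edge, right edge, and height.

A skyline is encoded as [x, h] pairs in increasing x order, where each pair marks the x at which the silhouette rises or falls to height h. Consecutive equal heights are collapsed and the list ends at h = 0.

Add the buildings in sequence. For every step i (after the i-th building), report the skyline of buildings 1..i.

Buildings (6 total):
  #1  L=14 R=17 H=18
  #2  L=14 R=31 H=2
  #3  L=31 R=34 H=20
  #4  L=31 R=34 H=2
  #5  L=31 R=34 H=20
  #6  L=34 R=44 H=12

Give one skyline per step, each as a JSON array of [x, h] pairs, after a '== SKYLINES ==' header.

== SKYLINES ==
[[14,18],[17,0]]
[[14,18],[17,2],[31,0]]
[[14,18],[17,2],[31,20],[34,0]]
[[14,18],[17,2],[31,20],[34,0]]
[[14,18],[17,2],[31,20],[34,0]]
[[14,18],[17,2],[31,20],[34,12],[44,0]]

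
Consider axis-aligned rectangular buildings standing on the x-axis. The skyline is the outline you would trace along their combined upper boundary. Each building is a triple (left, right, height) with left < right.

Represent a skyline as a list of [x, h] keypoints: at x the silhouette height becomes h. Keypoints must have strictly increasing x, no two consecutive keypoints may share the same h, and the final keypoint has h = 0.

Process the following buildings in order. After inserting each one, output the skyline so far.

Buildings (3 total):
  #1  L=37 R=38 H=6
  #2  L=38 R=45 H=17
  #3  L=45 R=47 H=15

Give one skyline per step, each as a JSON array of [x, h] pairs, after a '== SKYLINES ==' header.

== SKYLINES ==
[[37,6],[38,0]]
[[37,6],[38,17],[45,0]]
[[37,6],[38,17],[45,15],[47,0]]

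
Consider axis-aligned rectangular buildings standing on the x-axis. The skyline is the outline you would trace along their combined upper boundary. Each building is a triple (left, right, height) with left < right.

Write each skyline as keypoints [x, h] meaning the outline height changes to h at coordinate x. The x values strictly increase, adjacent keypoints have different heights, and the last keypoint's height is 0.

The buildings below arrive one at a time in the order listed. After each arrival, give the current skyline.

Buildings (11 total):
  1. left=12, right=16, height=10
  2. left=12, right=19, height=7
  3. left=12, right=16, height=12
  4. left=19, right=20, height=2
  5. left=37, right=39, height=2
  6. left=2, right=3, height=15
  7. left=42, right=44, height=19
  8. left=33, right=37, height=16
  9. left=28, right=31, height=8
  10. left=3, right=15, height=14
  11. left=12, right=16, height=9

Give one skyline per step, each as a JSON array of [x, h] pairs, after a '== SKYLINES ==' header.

== SKYLINES ==
[[12,10],[16,0]]
[[12,10],[16,7],[19,0]]
[[12,12],[16,7],[19,0]]
[[12,12],[16,7],[19,2],[20,0]]
[[12,12],[16,7],[19,2],[20,0],[37,2],[39,0]]
[[2,15],[3,0],[12,12],[16,7],[19,2],[20,0],[37,2],[39,0]]
[[2,15],[3,0],[12,12],[16,7],[19,2],[20,0],[37,2],[39,0],[42,19],[44,0]]
[[2,15],[3,0],[12,12],[16,7],[19,2],[20,0],[33,16],[37,2],[39,0],[42,19],[44,0]]
[[2,15],[3,0],[12,12],[16,7],[19,2],[20,0],[28,8],[31,0],[33,16],[37,2],[39,0],[42,19],[44,0]]
[[2,15],[3,14],[15,12],[16,7],[19,2],[20,0],[28,8],[31,0],[33,16],[37,2],[39,0],[42,19],[44,0]]
[[2,15],[3,14],[15,12],[16,7],[19,2],[20,0],[28,8],[31,0],[33,16],[37,2],[39,0],[42,19],[44,0]]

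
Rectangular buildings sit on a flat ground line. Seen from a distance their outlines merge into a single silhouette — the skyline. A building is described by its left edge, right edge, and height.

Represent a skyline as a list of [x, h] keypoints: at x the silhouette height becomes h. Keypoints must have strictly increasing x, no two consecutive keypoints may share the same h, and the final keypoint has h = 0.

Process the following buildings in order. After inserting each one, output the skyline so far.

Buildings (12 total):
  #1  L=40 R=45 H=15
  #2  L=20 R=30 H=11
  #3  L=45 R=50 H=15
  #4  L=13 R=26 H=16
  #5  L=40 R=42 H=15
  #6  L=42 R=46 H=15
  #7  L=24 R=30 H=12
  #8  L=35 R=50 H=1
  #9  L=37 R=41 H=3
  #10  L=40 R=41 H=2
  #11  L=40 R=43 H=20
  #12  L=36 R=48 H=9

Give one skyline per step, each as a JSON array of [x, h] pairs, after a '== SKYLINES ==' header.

== SKYLINES ==
[[40,15],[45,0]]
[[20,11],[30,0],[40,15],[45,0]]
[[20,11],[30,0],[40,15],[50,0]]
[[13,16],[26,11],[30,0],[40,15],[50,0]]
[[13,16],[26,11],[30,0],[40,15],[50,0]]
[[13,16],[26,11],[30,0],[40,15],[50,0]]
[[13,16],[26,12],[30,0],[40,15],[50,0]]
[[13,16],[26,12],[30,0],[35,1],[40,15],[50,0]]
[[13,16],[26,12],[30,0],[35,1],[37,3],[40,15],[50,0]]
[[13,16],[26,12],[30,0],[35,1],[37,3],[40,15],[50,0]]
[[13,16],[26,12],[30,0],[35,1],[37,3],[40,20],[43,15],[50,0]]
[[13,16],[26,12],[30,0],[35,1],[36,9],[40,20],[43,15],[50,0]]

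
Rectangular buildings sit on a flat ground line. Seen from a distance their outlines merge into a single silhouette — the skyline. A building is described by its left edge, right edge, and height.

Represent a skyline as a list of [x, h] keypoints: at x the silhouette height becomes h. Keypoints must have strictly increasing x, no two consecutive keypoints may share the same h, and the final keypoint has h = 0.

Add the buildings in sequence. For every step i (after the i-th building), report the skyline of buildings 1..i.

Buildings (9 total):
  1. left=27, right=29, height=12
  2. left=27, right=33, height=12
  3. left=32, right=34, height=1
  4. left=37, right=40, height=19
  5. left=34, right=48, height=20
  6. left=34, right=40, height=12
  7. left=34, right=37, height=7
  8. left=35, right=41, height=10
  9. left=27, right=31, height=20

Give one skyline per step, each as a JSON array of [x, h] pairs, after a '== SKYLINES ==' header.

== SKYLINES ==
[[27,12],[29,0]]
[[27,12],[33,0]]
[[27,12],[33,1],[34,0]]
[[27,12],[33,1],[34,0],[37,19],[40,0]]
[[27,12],[33,1],[34,20],[48,0]]
[[27,12],[33,1],[34,20],[48,0]]
[[27,12],[33,1],[34,20],[48,0]]
[[27,12],[33,1],[34,20],[48,0]]
[[27,20],[31,12],[33,1],[34,20],[48,0]]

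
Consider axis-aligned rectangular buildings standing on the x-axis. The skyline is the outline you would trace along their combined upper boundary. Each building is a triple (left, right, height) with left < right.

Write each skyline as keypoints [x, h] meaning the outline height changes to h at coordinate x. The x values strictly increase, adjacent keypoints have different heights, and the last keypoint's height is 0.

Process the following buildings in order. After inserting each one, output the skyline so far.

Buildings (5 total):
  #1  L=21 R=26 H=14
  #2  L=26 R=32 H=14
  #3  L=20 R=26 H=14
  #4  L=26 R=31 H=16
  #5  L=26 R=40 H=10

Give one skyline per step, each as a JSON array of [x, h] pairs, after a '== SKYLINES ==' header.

== SKYLINES ==
[[21,14],[26,0]]
[[21,14],[32,0]]
[[20,14],[32,0]]
[[20,14],[26,16],[31,14],[32,0]]
[[20,14],[26,16],[31,14],[32,10],[40,0]]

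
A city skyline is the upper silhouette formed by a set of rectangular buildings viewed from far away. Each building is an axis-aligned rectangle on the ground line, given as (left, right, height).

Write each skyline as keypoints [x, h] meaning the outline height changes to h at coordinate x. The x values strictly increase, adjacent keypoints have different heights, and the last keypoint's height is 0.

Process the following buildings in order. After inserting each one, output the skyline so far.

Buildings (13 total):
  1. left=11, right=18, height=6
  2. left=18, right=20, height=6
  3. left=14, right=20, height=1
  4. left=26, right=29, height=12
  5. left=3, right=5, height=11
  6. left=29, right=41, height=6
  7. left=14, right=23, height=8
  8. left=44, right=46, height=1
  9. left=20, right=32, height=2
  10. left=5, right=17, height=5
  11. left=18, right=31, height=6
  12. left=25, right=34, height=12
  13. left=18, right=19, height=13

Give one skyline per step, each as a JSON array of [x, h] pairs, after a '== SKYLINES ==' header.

== SKYLINES ==
[[11,6],[18,0]]
[[11,6],[20,0]]
[[11,6],[20,0]]
[[11,6],[20,0],[26,12],[29,0]]
[[3,11],[5,0],[11,6],[20,0],[26,12],[29,0]]
[[3,11],[5,0],[11,6],[20,0],[26,12],[29,6],[41,0]]
[[3,11],[5,0],[11,6],[14,8],[23,0],[26,12],[29,6],[41,0]]
[[3,11],[5,0],[11,6],[14,8],[23,0],[26,12],[29,6],[41,0],[44,1],[46,0]]
[[3,11],[5,0],[11,6],[14,8],[23,2],[26,12],[29,6],[41,0],[44,1],[46,0]]
[[3,11],[5,5],[11,6],[14,8],[23,2],[26,12],[29,6],[41,0],[44,1],[46,0]]
[[3,11],[5,5],[11,6],[14,8],[23,6],[26,12],[29,6],[41,0],[44,1],[46,0]]
[[3,11],[5,5],[11,6],[14,8],[23,6],[25,12],[34,6],[41,0],[44,1],[46,0]]
[[3,11],[5,5],[11,6],[14,8],[18,13],[19,8],[23,6],[25,12],[34,6],[41,0],[44,1],[46,0]]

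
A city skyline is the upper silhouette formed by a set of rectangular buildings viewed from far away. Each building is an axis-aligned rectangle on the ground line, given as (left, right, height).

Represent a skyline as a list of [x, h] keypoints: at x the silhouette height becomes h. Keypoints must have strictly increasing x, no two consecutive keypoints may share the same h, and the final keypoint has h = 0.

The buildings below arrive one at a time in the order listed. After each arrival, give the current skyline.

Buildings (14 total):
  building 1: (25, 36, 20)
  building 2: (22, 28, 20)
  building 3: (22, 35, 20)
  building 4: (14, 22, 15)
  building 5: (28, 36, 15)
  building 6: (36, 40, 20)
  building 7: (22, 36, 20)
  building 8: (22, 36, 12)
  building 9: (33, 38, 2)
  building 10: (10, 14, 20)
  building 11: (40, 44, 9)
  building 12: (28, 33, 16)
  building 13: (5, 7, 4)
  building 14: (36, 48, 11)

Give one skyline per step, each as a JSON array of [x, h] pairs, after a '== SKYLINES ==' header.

== SKYLINES ==
[[25,20],[36,0]]
[[22,20],[36,0]]
[[22,20],[36,0]]
[[14,15],[22,20],[36,0]]
[[14,15],[22,20],[36,0]]
[[14,15],[22,20],[40,0]]
[[14,15],[22,20],[40,0]]
[[14,15],[22,20],[40,0]]
[[14,15],[22,20],[40,0]]
[[10,20],[14,15],[22,20],[40,0]]
[[10,20],[14,15],[22,20],[40,9],[44,0]]
[[10,20],[14,15],[22,20],[40,9],[44,0]]
[[5,4],[7,0],[10,20],[14,15],[22,20],[40,9],[44,0]]
[[5,4],[7,0],[10,20],[14,15],[22,20],[40,11],[48,0]]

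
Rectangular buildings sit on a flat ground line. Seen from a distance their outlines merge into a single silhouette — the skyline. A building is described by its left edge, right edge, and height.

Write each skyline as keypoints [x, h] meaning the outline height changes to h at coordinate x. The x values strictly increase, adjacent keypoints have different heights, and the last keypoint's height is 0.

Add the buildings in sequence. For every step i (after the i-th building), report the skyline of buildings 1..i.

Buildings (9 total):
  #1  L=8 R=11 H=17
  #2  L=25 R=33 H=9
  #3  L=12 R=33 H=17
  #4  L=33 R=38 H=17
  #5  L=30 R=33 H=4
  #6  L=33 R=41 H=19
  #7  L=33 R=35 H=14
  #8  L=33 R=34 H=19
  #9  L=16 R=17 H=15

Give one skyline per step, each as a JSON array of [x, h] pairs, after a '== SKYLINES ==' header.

== SKYLINES ==
[[8,17],[11,0]]
[[8,17],[11,0],[25,9],[33,0]]
[[8,17],[11,0],[12,17],[33,0]]
[[8,17],[11,0],[12,17],[38,0]]
[[8,17],[11,0],[12,17],[38,0]]
[[8,17],[11,0],[12,17],[33,19],[41,0]]
[[8,17],[11,0],[12,17],[33,19],[41,0]]
[[8,17],[11,0],[12,17],[33,19],[41,0]]
[[8,17],[11,0],[12,17],[33,19],[41,0]]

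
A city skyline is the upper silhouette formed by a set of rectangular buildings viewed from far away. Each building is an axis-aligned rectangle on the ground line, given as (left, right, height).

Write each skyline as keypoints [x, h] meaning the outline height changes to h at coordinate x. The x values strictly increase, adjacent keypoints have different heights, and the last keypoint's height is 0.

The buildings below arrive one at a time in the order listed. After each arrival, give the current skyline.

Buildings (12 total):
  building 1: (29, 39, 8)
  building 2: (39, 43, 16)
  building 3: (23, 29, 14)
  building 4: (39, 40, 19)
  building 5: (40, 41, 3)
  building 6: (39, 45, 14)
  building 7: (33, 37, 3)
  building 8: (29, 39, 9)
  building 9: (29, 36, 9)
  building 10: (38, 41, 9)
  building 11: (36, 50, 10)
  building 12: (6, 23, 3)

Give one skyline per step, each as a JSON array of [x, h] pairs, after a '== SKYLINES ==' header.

== SKYLINES ==
[[29,8],[39,0]]
[[29,8],[39,16],[43,0]]
[[23,14],[29,8],[39,16],[43,0]]
[[23,14],[29,8],[39,19],[40,16],[43,0]]
[[23,14],[29,8],[39,19],[40,16],[43,0]]
[[23,14],[29,8],[39,19],[40,16],[43,14],[45,0]]
[[23,14],[29,8],[39,19],[40,16],[43,14],[45,0]]
[[23,14],[29,9],[39,19],[40,16],[43,14],[45,0]]
[[23,14],[29,9],[39,19],[40,16],[43,14],[45,0]]
[[23,14],[29,9],[39,19],[40,16],[43,14],[45,0]]
[[23,14],[29,9],[36,10],[39,19],[40,16],[43,14],[45,10],[50,0]]
[[6,3],[23,14],[29,9],[36,10],[39,19],[40,16],[43,14],[45,10],[50,0]]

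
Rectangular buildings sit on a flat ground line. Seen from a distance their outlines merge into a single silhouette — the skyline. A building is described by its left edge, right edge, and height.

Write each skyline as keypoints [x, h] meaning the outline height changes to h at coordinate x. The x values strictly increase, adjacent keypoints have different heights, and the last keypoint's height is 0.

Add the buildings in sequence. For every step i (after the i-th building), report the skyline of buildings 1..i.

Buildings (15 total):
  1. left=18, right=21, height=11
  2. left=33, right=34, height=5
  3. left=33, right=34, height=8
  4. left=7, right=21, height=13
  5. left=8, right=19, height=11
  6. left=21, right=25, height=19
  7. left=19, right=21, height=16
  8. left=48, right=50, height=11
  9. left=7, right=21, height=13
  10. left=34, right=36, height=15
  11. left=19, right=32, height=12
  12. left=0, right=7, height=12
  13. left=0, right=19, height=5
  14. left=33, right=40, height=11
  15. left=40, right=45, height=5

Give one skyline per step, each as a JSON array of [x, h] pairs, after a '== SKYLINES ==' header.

== SKYLINES ==
[[18,11],[21,0]]
[[18,11],[21,0],[33,5],[34,0]]
[[18,11],[21,0],[33,8],[34,0]]
[[7,13],[21,0],[33,8],[34,0]]
[[7,13],[21,0],[33,8],[34,0]]
[[7,13],[21,19],[25,0],[33,8],[34,0]]
[[7,13],[19,16],[21,19],[25,0],[33,8],[34,0]]
[[7,13],[19,16],[21,19],[25,0],[33,8],[34,0],[48,11],[50,0]]
[[7,13],[19,16],[21,19],[25,0],[33,8],[34,0],[48,11],[50,0]]
[[7,13],[19,16],[21,19],[25,0],[33,8],[34,15],[36,0],[48,11],[50,0]]
[[7,13],[19,16],[21,19],[25,12],[32,0],[33,8],[34,15],[36,0],[48,11],[50,0]]
[[0,12],[7,13],[19,16],[21,19],[25,12],[32,0],[33,8],[34,15],[36,0],[48,11],[50,0]]
[[0,12],[7,13],[19,16],[21,19],[25,12],[32,0],[33,8],[34,15],[36,0],[48,11],[50,0]]
[[0,12],[7,13],[19,16],[21,19],[25,12],[32,0],[33,11],[34,15],[36,11],[40,0],[48,11],[50,0]]
[[0,12],[7,13],[19,16],[21,19],[25,12],[32,0],[33,11],[34,15],[36,11],[40,5],[45,0],[48,11],[50,0]]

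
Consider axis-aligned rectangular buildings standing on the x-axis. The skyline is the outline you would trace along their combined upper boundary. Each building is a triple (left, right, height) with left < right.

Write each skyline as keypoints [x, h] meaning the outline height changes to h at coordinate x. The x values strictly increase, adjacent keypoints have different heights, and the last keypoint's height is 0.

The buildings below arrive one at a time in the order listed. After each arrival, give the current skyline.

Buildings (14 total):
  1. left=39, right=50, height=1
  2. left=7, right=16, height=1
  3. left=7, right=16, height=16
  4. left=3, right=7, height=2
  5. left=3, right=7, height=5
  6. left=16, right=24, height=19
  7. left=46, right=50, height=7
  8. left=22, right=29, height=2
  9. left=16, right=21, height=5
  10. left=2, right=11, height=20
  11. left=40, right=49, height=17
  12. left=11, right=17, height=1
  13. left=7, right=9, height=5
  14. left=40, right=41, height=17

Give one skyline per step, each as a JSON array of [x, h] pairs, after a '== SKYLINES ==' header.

== SKYLINES ==
[[39,1],[50,0]]
[[7,1],[16,0],[39,1],[50,0]]
[[7,16],[16,0],[39,1],[50,0]]
[[3,2],[7,16],[16,0],[39,1],[50,0]]
[[3,5],[7,16],[16,0],[39,1],[50,0]]
[[3,5],[7,16],[16,19],[24,0],[39,1],[50,0]]
[[3,5],[7,16],[16,19],[24,0],[39,1],[46,7],[50,0]]
[[3,5],[7,16],[16,19],[24,2],[29,0],[39,1],[46,7],[50,0]]
[[3,5],[7,16],[16,19],[24,2],[29,0],[39,1],[46,7],[50,0]]
[[2,20],[11,16],[16,19],[24,2],[29,0],[39,1],[46,7],[50,0]]
[[2,20],[11,16],[16,19],[24,2],[29,0],[39,1],[40,17],[49,7],[50,0]]
[[2,20],[11,16],[16,19],[24,2],[29,0],[39,1],[40,17],[49,7],[50,0]]
[[2,20],[11,16],[16,19],[24,2],[29,0],[39,1],[40,17],[49,7],[50,0]]
[[2,20],[11,16],[16,19],[24,2],[29,0],[39,1],[40,17],[49,7],[50,0]]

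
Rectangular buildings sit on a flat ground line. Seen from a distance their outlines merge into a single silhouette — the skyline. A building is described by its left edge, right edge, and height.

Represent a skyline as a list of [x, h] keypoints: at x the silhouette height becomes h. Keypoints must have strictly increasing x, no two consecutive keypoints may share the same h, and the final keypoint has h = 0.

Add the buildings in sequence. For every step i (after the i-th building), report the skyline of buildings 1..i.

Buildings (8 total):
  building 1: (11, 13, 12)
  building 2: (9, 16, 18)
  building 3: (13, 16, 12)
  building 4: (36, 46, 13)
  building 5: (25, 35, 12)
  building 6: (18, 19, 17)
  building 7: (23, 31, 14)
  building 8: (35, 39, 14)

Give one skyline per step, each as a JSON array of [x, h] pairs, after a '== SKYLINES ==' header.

== SKYLINES ==
[[11,12],[13,0]]
[[9,18],[16,0]]
[[9,18],[16,0]]
[[9,18],[16,0],[36,13],[46,0]]
[[9,18],[16,0],[25,12],[35,0],[36,13],[46,0]]
[[9,18],[16,0],[18,17],[19,0],[25,12],[35,0],[36,13],[46,0]]
[[9,18],[16,0],[18,17],[19,0],[23,14],[31,12],[35,0],[36,13],[46,0]]
[[9,18],[16,0],[18,17],[19,0],[23,14],[31,12],[35,14],[39,13],[46,0]]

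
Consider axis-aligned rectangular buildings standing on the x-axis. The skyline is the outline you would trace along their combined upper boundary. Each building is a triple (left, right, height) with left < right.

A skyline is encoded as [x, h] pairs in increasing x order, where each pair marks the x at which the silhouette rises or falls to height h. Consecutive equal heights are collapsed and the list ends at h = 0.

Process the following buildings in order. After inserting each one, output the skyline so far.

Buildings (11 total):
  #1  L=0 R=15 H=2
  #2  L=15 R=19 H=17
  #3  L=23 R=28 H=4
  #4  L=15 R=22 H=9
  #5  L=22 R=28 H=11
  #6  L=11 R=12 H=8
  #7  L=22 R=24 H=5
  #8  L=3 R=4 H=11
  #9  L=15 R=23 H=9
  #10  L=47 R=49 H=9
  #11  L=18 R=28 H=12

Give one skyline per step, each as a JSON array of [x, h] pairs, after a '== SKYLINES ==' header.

== SKYLINES ==
[[0,2],[15,0]]
[[0,2],[15,17],[19,0]]
[[0,2],[15,17],[19,0],[23,4],[28,0]]
[[0,2],[15,17],[19,9],[22,0],[23,4],[28,0]]
[[0,2],[15,17],[19,9],[22,11],[28,0]]
[[0,2],[11,8],[12,2],[15,17],[19,9],[22,11],[28,0]]
[[0,2],[11,8],[12,2],[15,17],[19,9],[22,11],[28,0]]
[[0,2],[3,11],[4,2],[11,8],[12,2],[15,17],[19,9],[22,11],[28,0]]
[[0,2],[3,11],[4,2],[11,8],[12,2],[15,17],[19,9],[22,11],[28,0]]
[[0,2],[3,11],[4,2],[11,8],[12,2],[15,17],[19,9],[22,11],[28,0],[47,9],[49,0]]
[[0,2],[3,11],[4,2],[11,8],[12,2],[15,17],[19,12],[28,0],[47,9],[49,0]]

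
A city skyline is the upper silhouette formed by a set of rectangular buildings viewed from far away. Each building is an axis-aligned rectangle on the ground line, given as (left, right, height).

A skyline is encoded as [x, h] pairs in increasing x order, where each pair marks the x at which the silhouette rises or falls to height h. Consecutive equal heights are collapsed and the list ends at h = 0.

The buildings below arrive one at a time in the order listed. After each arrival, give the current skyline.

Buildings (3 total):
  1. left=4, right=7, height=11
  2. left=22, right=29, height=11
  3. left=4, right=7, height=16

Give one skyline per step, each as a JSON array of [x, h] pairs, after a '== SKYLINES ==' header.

== SKYLINES ==
[[4,11],[7,0]]
[[4,11],[7,0],[22,11],[29,0]]
[[4,16],[7,0],[22,11],[29,0]]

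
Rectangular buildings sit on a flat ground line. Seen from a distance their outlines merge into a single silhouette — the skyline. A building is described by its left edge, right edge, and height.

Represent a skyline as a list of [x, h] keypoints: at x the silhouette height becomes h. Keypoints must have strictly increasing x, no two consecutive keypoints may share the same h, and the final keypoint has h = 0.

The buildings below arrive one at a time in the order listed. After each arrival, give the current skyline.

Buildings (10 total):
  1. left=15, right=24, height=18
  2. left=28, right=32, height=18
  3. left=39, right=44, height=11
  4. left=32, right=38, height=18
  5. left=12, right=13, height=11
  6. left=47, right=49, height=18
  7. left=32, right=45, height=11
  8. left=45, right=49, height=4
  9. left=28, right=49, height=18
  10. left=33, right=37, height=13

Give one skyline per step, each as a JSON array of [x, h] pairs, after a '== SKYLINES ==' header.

== SKYLINES ==
[[15,18],[24,0]]
[[15,18],[24,0],[28,18],[32,0]]
[[15,18],[24,0],[28,18],[32,0],[39,11],[44,0]]
[[15,18],[24,0],[28,18],[38,0],[39,11],[44,0]]
[[12,11],[13,0],[15,18],[24,0],[28,18],[38,0],[39,11],[44,0]]
[[12,11],[13,0],[15,18],[24,0],[28,18],[38,0],[39,11],[44,0],[47,18],[49,0]]
[[12,11],[13,0],[15,18],[24,0],[28,18],[38,11],[45,0],[47,18],[49,0]]
[[12,11],[13,0],[15,18],[24,0],[28,18],[38,11],[45,4],[47,18],[49,0]]
[[12,11],[13,0],[15,18],[24,0],[28,18],[49,0]]
[[12,11],[13,0],[15,18],[24,0],[28,18],[49,0]]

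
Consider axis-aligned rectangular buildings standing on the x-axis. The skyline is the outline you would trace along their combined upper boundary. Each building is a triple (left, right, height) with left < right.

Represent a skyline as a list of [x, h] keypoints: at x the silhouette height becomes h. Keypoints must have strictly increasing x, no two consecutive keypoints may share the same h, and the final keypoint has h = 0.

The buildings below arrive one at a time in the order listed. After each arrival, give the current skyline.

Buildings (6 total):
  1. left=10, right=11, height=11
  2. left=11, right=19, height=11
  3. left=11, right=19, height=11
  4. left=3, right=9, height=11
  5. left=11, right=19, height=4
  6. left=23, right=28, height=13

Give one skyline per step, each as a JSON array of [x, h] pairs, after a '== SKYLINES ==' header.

== SKYLINES ==
[[10,11],[11,0]]
[[10,11],[19,0]]
[[10,11],[19,0]]
[[3,11],[9,0],[10,11],[19,0]]
[[3,11],[9,0],[10,11],[19,0]]
[[3,11],[9,0],[10,11],[19,0],[23,13],[28,0]]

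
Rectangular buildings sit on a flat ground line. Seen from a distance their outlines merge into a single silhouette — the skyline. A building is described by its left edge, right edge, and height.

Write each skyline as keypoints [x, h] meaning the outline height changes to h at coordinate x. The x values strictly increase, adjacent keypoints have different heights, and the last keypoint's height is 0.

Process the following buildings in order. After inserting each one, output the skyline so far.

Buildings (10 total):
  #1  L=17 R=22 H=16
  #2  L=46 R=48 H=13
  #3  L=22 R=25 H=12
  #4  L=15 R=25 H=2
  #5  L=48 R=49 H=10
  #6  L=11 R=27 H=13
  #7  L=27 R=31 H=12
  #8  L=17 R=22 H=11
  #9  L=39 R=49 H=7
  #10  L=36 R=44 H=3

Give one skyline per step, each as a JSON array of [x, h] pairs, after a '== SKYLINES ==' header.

== SKYLINES ==
[[17,16],[22,0]]
[[17,16],[22,0],[46,13],[48,0]]
[[17,16],[22,12],[25,0],[46,13],[48,0]]
[[15,2],[17,16],[22,12],[25,0],[46,13],[48,0]]
[[15,2],[17,16],[22,12],[25,0],[46,13],[48,10],[49,0]]
[[11,13],[17,16],[22,13],[27,0],[46,13],[48,10],[49,0]]
[[11,13],[17,16],[22,13],[27,12],[31,0],[46,13],[48,10],[49,0]]
[[11,13],[17,16],[22,13],[27,12],[31,0],[46,13],[48,10],[49,0]]
[[11,13],[17,16],[22,13],[27,12],[31,0],[39,7],[46,13],[48,10],[49,0]]
[[11,13],[17,16],[22,13],[27,12],[31,0],[36,3],[39,7],[46,13],[48,10],[49,0]]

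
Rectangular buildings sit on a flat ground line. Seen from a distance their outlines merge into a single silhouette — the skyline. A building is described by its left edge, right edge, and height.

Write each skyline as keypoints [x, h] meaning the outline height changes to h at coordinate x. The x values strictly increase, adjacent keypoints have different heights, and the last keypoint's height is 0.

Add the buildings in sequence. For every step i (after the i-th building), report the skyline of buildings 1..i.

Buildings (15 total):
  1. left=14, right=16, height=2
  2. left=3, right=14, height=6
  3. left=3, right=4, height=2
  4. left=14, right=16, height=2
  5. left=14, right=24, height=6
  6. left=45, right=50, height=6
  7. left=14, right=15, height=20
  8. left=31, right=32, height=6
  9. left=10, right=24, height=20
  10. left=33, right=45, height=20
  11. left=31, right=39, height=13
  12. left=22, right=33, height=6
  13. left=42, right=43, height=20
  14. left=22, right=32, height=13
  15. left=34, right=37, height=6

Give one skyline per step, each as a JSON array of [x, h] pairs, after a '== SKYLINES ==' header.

== SKYLINES ==
[[14,2],[16,0]]
[[3,6],[14,2],[16,0]]
[[3,6],[14,2],[16,0]]
[[3,6],[14,2],[16,0]]
[[3,6],[24,0]]
[[3,6],[24,0],[45,6],[50,0]]
[[3,6],[14,20],[15,6],[24,0],[45,6],[50,0]]
[[3,6],[14,20],[15,6],[24,0],[31,6],[32,0],[45,6],[50,0]]
[[3,6],[10,20],[24,0],[31,6],[32,0],[45,6],[50,0]]
[[3,6],[10,20],[24,0],[31,6],[32,0],[33,20],[45,6],[50,0]]
[[3,6],[10,20],[24,0],[31,13],[33,20],[45,6],[50,0]]
[[3,6],[10,20],[24,6],[31,13],[33,20],[45,6],[50,0]]
[[3,6],[10,20],[24,6],[31,13],[33,20],[45,6],[50,0]]
[[3,6],[10,20],[24,13],[33,20],[45,6],[50,0]]
[[3,6],[10,20],[24,13],[33,20],[45,6],[50,0]]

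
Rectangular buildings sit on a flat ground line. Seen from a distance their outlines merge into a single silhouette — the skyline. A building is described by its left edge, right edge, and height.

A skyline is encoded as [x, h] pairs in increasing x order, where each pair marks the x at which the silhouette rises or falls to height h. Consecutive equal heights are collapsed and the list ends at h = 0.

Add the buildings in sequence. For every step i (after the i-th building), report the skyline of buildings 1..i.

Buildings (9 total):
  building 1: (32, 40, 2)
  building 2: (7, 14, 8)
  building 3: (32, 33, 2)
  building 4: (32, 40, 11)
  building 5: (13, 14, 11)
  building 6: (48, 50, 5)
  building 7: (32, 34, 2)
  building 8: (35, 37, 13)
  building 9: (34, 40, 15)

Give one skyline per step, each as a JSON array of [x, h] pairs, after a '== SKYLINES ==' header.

== SKYLINES ==
[[32,2],[40,0]]
[[7,8],[14,0],[32,2],[40,0]]
[[7,8],[14,0],[32,2],[40,0]]
[[7,8],[14,0],[32,11],[40,0]]
[[7,8],[13,11],[14,0],[32,11],[40,0]]
[[7,8],[13,11],[14,0],[32,11],[40,0],[48,5],[50,0]]
[[7,8],[13,11],[14,0],[32,11],[40,0],[48,5],[50,0]]
[[7,8],[13,11],[14,0],[32,11],[35,13],[37,11],[40,0],[48,5],[50,0]]
[[7,8],[13,11],[14,0],[32,11],[34,15],[40,0],[48,5],[50,0]]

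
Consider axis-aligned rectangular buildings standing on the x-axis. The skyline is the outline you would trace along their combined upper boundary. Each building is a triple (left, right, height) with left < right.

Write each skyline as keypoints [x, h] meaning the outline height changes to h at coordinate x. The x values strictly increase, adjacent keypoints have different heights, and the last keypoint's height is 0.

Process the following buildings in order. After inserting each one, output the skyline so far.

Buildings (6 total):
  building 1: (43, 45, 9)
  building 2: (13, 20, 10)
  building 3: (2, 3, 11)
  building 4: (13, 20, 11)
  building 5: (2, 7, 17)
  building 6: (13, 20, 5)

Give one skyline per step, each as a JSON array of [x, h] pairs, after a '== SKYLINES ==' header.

== SKYLINES ==
[[43,9],[45,0]]
[[13,10],[20,0],[43,9],[45,0]]
[[2,11],[3,0],[13,10],[20,0],[43,9],[45,0]]
[[2,11],[3,0],[13,11],[20,0],[43,9],[45,0]]
[[2,17],[7,0],[13,11],[20,0],[43,9],[45,0]]
[[2,17],[7,0],[13,11],[20,0],[43,9],[45,0]]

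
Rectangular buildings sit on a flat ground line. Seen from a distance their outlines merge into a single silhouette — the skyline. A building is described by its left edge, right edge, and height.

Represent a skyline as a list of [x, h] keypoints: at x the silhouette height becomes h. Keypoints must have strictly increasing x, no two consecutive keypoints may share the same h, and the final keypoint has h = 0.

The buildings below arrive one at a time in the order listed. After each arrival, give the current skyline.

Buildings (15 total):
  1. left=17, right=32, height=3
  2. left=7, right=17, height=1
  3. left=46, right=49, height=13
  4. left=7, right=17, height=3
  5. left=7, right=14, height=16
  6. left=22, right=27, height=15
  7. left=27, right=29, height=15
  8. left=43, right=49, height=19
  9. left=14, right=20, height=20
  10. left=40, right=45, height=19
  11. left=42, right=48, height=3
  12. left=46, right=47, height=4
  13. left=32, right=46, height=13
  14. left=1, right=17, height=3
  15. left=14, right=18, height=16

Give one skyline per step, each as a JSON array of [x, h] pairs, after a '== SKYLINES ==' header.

== SKYLINES ==
[[17,3],[32,0]]
[[7,1],[17,3],[32,0]]
[[7,1],[17,3],[32,0],[46,13],[49,0]]
[[7,3],[32,0],[46,13],[49,0]]
[[7,16],[14,3],[32,0],[46,13],[49,0]]
[[7,16],[14,3],[22,15],[27,3],[32,0],[46,13],[49,0]]
[[7,16],[14,3],[22,15],[29,3],[32,0],[46,13],[49,0]]
[[7,16],[14,3],[22,15],[29,3],[32,0],[43,19],[49,0]]
[[7,16],[14,20],[20,3],[22,15],[29,3],[32,0],[43,19],[49,0]]
[[7,16],[14,20],[20,3],[22,15],[29,3],[32,0],[40,19],[49,0]]
[[7,16],[14,20],[20,3],[22,15],[29,3],[32,0],[40,19],[49,0]]
[[7,16],[14,20],[20,3],[22,15],[29,3],[32,0],[40,19],[49,0]]
[[7,16],[14,20],[20,3],[22,15],[29,3],[32,13],[40,19],[49,0]]
[[1,3],[7,16],[14,20],[20,3],[22,15],[29,3],[32,13],[40,19],[49,0]]
[[1,3],[7,16],[14,20],[20,3],[22,15],[29,3],[32,13],[40,19],[49,0]]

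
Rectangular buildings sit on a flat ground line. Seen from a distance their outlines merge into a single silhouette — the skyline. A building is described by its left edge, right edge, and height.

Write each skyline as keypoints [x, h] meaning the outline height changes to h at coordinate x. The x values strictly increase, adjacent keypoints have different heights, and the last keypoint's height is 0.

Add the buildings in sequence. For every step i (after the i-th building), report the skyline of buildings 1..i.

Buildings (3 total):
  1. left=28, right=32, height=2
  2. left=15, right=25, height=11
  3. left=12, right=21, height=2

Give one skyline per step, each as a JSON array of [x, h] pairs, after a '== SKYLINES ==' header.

== SKYLINES ==
[[28,2],[32,0]]
[[15,11],[25,0],[28,2],[32,0]]
[[12,2],[15,11],[25,0],[28,2],[32,0]]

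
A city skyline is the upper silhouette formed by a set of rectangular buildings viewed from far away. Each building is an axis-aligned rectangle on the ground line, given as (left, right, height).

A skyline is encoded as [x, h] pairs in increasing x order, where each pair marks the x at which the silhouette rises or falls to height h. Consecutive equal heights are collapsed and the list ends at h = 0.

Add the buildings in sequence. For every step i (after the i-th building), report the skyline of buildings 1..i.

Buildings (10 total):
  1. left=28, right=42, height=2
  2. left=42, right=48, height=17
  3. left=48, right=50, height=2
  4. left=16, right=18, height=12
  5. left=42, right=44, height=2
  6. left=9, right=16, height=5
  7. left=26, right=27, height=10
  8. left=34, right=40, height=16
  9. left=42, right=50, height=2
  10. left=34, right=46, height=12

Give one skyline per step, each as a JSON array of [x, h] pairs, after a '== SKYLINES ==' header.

== SKYLINES ==
[[28,2],[42,0]]
[[28,2],[42,17],[48,0]]
[[28,2],[42,17],[48,2],[50,0]]
[[16,12],[18,0],[28,2],[42,17],[48,2],[50,0]]
[[16,12],[18,0],[28,2],[42,17],[48,2],[50,0]]
[[9,5],[16,12],[18,0],[28,2],[42,17],[48,2],[50,0]]
[[9,5],[16,12],[18,0],[26,10],[27,0],[28,2],[42,17],[48,2],[50,0]]
[[9,5],[16,12],[18,0],[26,10],[27,0],[28,2],[34,16],[40,2],[42,17],[48,2],[50,0]]
[[9,5],[16,12],[18,0],[26,10],[27,0],[28,2],[34,16],[40,2],[42,17],[48,2],[50,0]]
[[9,5],[16,12],[18,0],[26,10],[27,0],[28,2],[34,16],[40,12],[42,17],[48,2],[50,0]]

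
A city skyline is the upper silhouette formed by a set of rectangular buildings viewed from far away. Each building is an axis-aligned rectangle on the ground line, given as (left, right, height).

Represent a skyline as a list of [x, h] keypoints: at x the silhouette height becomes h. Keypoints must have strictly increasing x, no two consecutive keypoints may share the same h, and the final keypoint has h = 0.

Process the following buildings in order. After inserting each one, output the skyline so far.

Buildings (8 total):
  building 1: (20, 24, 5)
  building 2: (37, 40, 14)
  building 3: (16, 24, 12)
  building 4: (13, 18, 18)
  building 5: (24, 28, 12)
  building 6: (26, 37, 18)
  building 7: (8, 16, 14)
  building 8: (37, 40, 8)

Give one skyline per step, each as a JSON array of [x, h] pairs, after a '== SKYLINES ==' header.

== SKYLINES ==
[[20,5],[24,0]]
[[20,5],[24,0],[37,14],[40,0]]
[[16,12],[24,0],[37,14],[40,0]]
[[13,18],[18,12],[24,0],[37,14],[40,0]]
[[13,18],[18,12],[28,0],[37,14],[40,0]]
[[13,18],[18,12],[26,18],[37,14],[40,0]]
[[8,14],[13,18],[18,12],[26,18],[37,14],[40,0]]
[[8,14],[13,18],[18,12],[26,18],[37,14],[40,0]]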